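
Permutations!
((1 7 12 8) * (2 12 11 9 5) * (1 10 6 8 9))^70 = ((1 7 11)(2 12 9 5)(6 8 10))^70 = (1 7 11)(2 9)(5 12)(6 8 10)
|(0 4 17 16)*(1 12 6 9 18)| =20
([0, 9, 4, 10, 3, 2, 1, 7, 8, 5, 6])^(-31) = [0, 9, 4, 10, 3, 2, 1, 7, 8, 5, 6]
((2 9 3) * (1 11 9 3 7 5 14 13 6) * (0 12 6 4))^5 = ((0 12 6 1 11 9 7 5 14 13 4)(2 3))^5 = (0 9 4 11 13 1 14 6 5 12 7)(2 3)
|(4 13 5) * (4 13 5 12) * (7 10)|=4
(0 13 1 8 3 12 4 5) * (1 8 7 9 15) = (0 13 8 3 12 4 5)(1 7 9 15) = [13, 7, 2, 12, 5, 0, 6, 9, 3, 15, 10, 11, 4, 8, 14, 1]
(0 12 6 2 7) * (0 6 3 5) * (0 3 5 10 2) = (0 12 5 3 10 2 7 6) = [12, 1, 7, 10, 4, 3, 0, 6, 8, 9, 2, 11, 5]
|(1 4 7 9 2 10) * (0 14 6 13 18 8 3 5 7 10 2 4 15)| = |(0 14 6 13 18 8 3 5 7 9 4 10 1 15)| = 14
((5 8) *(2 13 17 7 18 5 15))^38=(2 8 18 17)(5 7 13 15)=((2 13 17 7 18 5 8 15))^38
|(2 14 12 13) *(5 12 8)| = |(2 14 8 5 12 13)| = 6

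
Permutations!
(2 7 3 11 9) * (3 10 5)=(2 7 10 5 3 11 9)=[0, 1, 7, 11, 4, 3, 6, 10, 8, 2, 5, 9]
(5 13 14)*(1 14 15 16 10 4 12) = (1 14 5 13 15 16 10 4 12) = [0, 14, 2, 3, 12, 13, 6, 7, 8, 9, 4, 11, 1, 15, 5, 16, 10]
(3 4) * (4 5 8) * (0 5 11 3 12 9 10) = (0 5 8 4 12 9 10)(3 11) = [5, 1, 2, 11, 12, 8, 6, 7, 4, 10, 0, 3, 9]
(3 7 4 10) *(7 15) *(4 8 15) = (3 4 10)(7 8 15) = [0, 1, 2, 4, 10, 5, 6, 8, 15, 9, 3, 11, 12, 13, 14, 7]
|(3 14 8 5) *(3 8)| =2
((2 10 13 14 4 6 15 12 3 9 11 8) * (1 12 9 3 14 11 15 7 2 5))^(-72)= (15)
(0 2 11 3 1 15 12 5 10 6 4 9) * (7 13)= [2, 15, 11, 1, 9, 10, 4, 13, 8, 0, 6, 3, 5, 7, 14, 12]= (0 2 11 3 1 15 12 5 10 6 4 9)(7 13)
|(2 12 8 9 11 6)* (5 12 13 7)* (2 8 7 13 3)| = |(13)(2 3)(5 12 7)(6 8 9 11)| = 12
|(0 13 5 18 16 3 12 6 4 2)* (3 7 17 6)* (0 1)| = 22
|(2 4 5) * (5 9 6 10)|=|(2 4 9 6 10 5)|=6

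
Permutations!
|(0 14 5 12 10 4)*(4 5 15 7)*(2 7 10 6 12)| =8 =|(0 14 15 10 5 2 7 4)(6 12)|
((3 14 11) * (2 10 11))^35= (14)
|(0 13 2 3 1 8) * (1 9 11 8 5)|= |(0 13 2 3 9 11 8)(1 5)|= 14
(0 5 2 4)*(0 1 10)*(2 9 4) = [5, 10, 2, 3, 1, 9, 6, 7, 8, 4, 0] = (0 5 9 4 1 10)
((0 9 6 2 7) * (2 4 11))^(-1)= (0 7 2 11 4 6 9)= ((0 9 6 4 11 2 7))^(-1)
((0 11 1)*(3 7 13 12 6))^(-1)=(0 1 11)(3 6 12 13 7)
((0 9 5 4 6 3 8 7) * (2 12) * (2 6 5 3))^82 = (0 3 7 9 8)(2 12 6)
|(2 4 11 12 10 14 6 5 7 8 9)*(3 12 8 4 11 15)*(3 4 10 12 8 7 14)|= 42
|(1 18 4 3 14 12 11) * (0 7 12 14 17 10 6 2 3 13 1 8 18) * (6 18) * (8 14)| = 15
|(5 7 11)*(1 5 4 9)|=|(1 5 7 11 4 9)|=6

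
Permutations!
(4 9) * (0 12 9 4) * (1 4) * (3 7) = (0 12 9)(1 4)(3 7) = [12, 4, 2, 7, 1, 5, 6, 3, 8, 0, 10, 11, 9]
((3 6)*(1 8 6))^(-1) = (1 3 6 8)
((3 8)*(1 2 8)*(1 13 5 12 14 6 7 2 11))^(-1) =((1 11)(2 8 3 13 5 12 14 6 7))^(-1) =(1 11)(2 7 6 14 12 5 13 3 8)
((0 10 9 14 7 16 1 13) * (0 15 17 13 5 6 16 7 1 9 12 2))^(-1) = (0 2 12 10)(1 14 9 16 6 5)(13 17 15)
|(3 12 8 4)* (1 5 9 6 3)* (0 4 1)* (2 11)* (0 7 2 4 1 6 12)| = 8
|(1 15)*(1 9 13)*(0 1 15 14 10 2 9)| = |(0 1 14 10 2 9 13 15)| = 8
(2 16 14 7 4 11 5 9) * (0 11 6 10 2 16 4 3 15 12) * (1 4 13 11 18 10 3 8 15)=(0 18 10 2 13 11 5 9 16 14 7 8 15 12)(1 4 6 3)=[18, 4, 13, 1, 6, 9, 3, 8, 15, 16, 2, 5, 0, 11, 7, 12, 14, 17, 10]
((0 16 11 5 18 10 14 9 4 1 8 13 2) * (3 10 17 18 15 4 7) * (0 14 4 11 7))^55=(0 8 7 2 10 9 1 16 13 3 14 4)(5 15 11)(17 18)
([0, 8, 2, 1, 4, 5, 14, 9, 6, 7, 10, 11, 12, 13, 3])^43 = (1 14 8 3 6)(7 9)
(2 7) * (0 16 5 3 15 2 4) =(0 16 5 3 15 2 7 4) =[16, 1, 7, 15, 0, 3, 6, 4, 8, 9, 10, 11, 12, 13, 14, 2, 5]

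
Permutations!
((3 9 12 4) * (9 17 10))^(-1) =(3 4 12 9 10 17)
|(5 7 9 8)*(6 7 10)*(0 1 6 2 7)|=|(0 1 6)(2 7 9 8 5 10)|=6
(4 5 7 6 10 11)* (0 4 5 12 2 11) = (0 4 12 2 11 5 7 6 10) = [4, 1, 11, 3, 12, 7, 10, 6, 8, 9, 0, 5, 2]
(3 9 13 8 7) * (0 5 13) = (0 5 13 8 7 3 9) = [5, 1, 2, 9, 4, 13, 6, 3, 7, 0, 10, 11, 12, 8]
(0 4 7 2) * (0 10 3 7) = [4, 1, 10, 7, 0, 5, 6, 2, 8, 9, 3] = (0 4)(2 10 3 7)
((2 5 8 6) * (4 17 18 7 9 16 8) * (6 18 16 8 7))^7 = (2 8 16 5 18 7 4 6 9 17)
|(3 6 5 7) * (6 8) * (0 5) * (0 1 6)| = |(0 5 7 3 8)(1 6)| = 10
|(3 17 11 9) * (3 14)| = |(3 17 11 9 14)| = 5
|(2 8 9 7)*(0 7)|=|(0 7 2 8 9)|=5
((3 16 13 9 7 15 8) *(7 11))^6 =(3 15 11 13)(7 9 16 8)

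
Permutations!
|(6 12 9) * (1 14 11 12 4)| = 7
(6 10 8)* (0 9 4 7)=[9, 1, 2, 3, 7, 5, 10, 0, 6, 4, 8]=(0 9 4 7)(6 10 8)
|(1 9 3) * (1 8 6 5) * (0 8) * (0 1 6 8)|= |(1 9 3)(5 6)|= 6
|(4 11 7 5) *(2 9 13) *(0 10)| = |(0 10)(2 9 13)(4 11 7 5)| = 12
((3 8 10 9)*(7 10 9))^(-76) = (10)(3 9 8)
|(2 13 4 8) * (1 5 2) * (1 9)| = 7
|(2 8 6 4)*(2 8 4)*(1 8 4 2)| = 3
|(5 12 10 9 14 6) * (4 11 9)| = |(4 11 9 14 6 5 12 10)| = 8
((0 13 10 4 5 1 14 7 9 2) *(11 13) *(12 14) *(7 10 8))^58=(0 13 7 2 11 8 9)(1 4 14)(5 10 12)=((0 11 13 8 7 9 2)(1 12 14 10 4 5))^58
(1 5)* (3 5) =[0, 3, 2, 5, 4, 1] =(1 3 5)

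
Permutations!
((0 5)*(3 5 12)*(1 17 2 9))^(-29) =(0 5 3 12)(1 9 2 17)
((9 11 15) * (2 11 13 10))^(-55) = ((2 11 15 9 13 10))^(-55) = (2 10 13 9 15 11)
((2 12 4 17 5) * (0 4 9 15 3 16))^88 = ((0 4 17 5 2 12 9 15 3 16))^88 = (0 3 9 2 17)(4 16 15 12 5)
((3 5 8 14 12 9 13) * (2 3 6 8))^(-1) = ((2 3 5)(6 8 14 12 9 13))^(-1) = (2 5 3)(6 13 9 12 14 8)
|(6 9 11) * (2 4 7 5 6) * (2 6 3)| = 15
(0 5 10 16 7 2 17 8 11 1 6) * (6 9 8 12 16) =(0 5 10 6)(1 9 8 11)(2 17 12 16 7) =[5, 9, 17, 3, 4, 10, 0, 2, 11, 8, 6, 1, 16, 13, 14, 15, 7, 12]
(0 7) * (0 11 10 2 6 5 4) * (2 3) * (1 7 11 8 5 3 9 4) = [11, 7, 6, 2, 0, 1, 3, 8, 5, 4, 9, 10] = (0 11 10 9 4)(1 7 8 5)(2 6 3)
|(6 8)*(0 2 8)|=4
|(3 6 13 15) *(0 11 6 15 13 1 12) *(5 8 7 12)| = 8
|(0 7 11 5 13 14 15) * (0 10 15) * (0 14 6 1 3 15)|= |(0 7 11 5 13 6 1 3 15 10)|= 10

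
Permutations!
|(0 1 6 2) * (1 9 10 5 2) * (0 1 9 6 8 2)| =|(0 6 9 10 5)(1 8 2)| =15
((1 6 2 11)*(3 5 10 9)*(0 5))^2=((0 5 10 9 3)(1 6 2 11))^2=(0 10 3 5 9)(1 2)(6 11)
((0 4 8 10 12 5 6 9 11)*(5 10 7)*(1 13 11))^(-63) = (0 1 5 4 13 6 8 11 9 7)(10 12)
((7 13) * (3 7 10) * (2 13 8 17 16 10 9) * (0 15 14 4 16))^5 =((0 15 14 4 16 10 3 7 8 17)(2 13 9))^5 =(0 10)(2 9 13)(3 15)(4 8)(7 14)(16 17)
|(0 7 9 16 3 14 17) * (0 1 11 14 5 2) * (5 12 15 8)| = |(0 7 9 16 3 12 15 8 5 2)(1 11 14 17)| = 20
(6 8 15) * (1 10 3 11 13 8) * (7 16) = (1 10 3 11 13 8 15 6)(7 16) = [0, 10, 2, 11, 4, 5, 1, 16, 15, 9, 3, 13, 12, 8, 14, 6, 7]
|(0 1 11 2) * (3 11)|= 5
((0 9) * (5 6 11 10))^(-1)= (0 9)(5 10 11 6)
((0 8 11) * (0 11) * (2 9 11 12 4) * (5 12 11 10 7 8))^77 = ((0 5 12 4 2 9 10 7 8))^77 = (0 9 5 10 12 7 4 8 2)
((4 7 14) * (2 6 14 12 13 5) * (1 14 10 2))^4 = (1 12 14 13 4 5 7)(2 6 10)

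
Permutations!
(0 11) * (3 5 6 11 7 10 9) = (0 7 10 9 3 5 6 11) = [7, 1, 2, 5, 4, 6, 11, 10, 8, 3, 9, 0]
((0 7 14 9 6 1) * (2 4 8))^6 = ((0 7 14 9 6 1)(2 4 8))^6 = (14)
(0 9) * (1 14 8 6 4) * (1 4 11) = (0 9)(1 14 8 6 11) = [9, 14, 2, 3, 4, 5, 11, 7, 6, 0, 10, 1, 12, 13, 8]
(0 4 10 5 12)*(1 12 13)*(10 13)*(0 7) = (0 4 13 1 12 7)(5 10) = [4, 12, 2, 3, 13, 10, 6, 0, 8, 9, 5, 11, 7, 1]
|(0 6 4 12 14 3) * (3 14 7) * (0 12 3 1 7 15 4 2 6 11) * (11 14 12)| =14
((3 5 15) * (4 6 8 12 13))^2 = (3 15 5)(4 8 13 6 12)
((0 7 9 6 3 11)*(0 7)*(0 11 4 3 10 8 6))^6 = ((0 11 7 9)(3 4)(6 10 8))^6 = (0 7)(9 11)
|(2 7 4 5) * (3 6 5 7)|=4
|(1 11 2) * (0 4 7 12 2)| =7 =|(0 4 7 12 2 1 11)|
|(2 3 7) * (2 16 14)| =|(2 3 7 16 14)| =5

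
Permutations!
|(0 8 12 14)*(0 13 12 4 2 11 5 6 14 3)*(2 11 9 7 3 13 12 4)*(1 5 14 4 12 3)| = 12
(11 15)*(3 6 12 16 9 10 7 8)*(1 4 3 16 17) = [0, 4, 2, 6, 3, 5, 12, 8, 16, 10, 7, 15, 17, 13, 14, 11, 9, 1] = (1 4 3 6 12 17)(7 8 16 9 10)(11 15)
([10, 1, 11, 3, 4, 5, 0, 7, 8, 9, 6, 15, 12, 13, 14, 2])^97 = (0 10 6)(2 11 15)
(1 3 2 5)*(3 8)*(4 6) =(1 8 3 2 5)(4 6) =[0, 8, 5, 2, 6, 1, 4, 7, 3]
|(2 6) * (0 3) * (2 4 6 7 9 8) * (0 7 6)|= 8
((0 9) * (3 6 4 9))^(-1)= (0 9 4 6 3)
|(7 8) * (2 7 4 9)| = |(2 7 8 4 9)| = 5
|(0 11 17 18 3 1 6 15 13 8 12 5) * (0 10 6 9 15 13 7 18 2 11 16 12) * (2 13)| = 66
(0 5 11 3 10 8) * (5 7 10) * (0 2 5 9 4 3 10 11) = [7, 1, 5, 9, 3, 0, 6, 11, 2, 4, 8, 10] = (0 7 11 10 8 2 5)(3 9 4)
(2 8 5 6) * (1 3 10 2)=(1 3 10 2 8 5 6)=[0, 3, 8, 10, 4, 6, 1, 7, 5, 9, 2]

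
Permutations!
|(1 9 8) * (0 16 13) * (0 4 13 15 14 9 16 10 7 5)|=12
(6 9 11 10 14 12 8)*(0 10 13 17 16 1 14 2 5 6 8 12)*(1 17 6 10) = (0 1 14)(2 5 10)(6 9 11 13)(16 17) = [1, 14, 5, 3, 4, 10, 9, 7, 8, 11, 2, 13, 12, 6, 0, 15, 17, 16]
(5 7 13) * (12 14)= [0, 1, 2, 3, 4, 7, 6, 13, 8, 9, 10, 11, 14, 5, 12]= (5 7 13)(12 14)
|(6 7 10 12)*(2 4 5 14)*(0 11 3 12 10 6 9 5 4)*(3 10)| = 18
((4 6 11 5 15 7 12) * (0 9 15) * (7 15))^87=(15)(0 5 11 6 4 12 7 9)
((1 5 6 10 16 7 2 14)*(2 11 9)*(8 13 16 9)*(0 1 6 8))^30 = (0 7 13 5)(1 11 16 8)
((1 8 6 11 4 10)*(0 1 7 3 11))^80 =(11)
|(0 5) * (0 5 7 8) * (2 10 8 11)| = 6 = |(0 7 11 2 10 8)|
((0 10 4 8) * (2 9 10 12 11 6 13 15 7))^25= ((0 12 11 6 13 15 7 2 9 10 4 8))^25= (0 12 11 6 13 15 7 2 9 10 4 8)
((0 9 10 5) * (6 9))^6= (0 6 9 10 5)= ((0 6 9 10 5))^6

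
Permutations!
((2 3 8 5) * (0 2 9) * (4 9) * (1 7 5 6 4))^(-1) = ((0 2 3 8 6 4 9)(1 7 5))^(-1) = (0 9 4 6 8 3 2)(1 5 7)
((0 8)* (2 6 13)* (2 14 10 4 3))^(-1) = (0 8)(2 3 4 10 14 13 6)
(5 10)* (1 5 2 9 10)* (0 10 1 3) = (0 10 2 9 1 5 3) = [10, 5, 9, 0, 4, 3, 6, 7, 8, 1, 2]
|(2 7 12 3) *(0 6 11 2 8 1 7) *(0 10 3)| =|(0 6 11 2 10 3 8 1 7 12)| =10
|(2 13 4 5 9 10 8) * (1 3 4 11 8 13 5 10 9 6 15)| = |(1 3 4 10 13 11 8 2 5 6 15)| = 11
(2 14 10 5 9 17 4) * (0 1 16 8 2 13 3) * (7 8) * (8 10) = (0 1 16 7 10 5 9 17 4 13 3)(2 14 8) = [1, 16, 14, 0, 13, 9, 6, 10, 2, 17, 5, 11, 12, 3, 8, 15, 7, 4]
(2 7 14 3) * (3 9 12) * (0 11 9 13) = [11, 1, 7, 2, 4, 5, 6, 14, 8, 12, 10, 9, 3, 0, 13] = (0 11 9 12 3 2 7 14 13)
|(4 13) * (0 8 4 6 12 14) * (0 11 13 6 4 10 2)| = 12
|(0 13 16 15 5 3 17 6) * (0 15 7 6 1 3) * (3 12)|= 28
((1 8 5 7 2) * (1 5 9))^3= ((1 8 9)(2 5 7))^3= (9)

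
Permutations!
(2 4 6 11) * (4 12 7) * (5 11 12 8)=(2 8 5 11)(4 6 12 7)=[0, 1, 8, 3, 6, 11, 12, 4, 5, 9, 10, 2, 7]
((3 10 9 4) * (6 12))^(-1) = ((3 10 9 4)(6 12))^(-1) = (3 4 9 10)(6 12)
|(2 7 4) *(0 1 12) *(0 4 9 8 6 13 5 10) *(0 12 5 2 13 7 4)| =|(0 1 5 10 12)(2 4 13)(6 7 9 8)| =60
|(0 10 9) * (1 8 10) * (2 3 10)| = |(0 1 8 2 3 10 9)| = 7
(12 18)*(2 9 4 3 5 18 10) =(2 9 4 3 5 18 12 10) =[0, 1, 9, 5, 3, 18, 6, 7, 8, 4, 2, 11, 10, 13, 14, 15, 16, 17, 12]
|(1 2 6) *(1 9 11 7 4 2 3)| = |(1 3)(2 6 9 11 7 4)| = 6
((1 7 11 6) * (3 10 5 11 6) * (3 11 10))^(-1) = (11)(1 6 7)(5 10)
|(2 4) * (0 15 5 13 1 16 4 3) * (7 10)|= |(0 15 5 13 1 16 4 2 3)(7 10)|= 18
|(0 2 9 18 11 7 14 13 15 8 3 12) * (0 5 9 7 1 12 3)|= |(0 2 7 14 13 15 8)(1 12 5 9 18 11)|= 42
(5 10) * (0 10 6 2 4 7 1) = (0 10 5 6 2 4 7 1) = [10, 0, 4, 3, 7, 6, 2, 1, 8, 9, 5]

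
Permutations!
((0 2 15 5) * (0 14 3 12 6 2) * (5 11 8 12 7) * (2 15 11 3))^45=(2 15)(3 11)(5 12)(6 14)(7 8)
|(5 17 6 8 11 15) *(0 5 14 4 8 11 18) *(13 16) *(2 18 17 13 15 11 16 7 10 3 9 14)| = |(0 5 13 7 10 3 9 14 4 8 17 6 16 15 2 18)| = 16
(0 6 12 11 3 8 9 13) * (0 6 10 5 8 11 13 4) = (0 10 5 8 9 4)(3 11)(6 12 13) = [10, 1, 2, 11, 0, 8, 12, 7, 9, 4, 5, 3, 13, 6]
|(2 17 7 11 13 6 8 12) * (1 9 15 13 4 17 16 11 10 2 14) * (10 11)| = |(1 9 15 13 6 8 12 14)(2 16 10)(4 17 7 11)| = 24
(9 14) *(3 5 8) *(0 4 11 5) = (0 4 11 5 8 3)(9 14) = [4, 1, 2, 0, 11, 8, 6, 7, 3, 14, 10, 5, 12, 13, 9]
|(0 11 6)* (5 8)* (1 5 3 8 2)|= |(0 11 6)(1 5 2)(3 8)|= 6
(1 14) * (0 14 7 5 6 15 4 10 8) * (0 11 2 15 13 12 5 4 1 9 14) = (1 7 4 10 8 11 2 15)(5 6 13 12)(9 14) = [0, 7, 15, 3, 10, 6, 13, 4, 11, 14, 8, 2, 5, 12, 9, 1]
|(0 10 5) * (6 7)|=6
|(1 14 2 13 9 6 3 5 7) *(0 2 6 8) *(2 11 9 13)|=12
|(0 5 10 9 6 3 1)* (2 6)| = 8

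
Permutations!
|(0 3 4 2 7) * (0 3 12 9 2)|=7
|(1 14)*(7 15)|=|(1 14)(7 15)|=2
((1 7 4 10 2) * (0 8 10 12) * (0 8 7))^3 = (0 12 2 7 8 1 4 10)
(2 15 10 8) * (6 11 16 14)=(2 15 10 8)(6 11 16 14)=[0, 1, 15, 3, 4, 5, 11, 7, 2, 9, 8, 16, 12, 13, 6, 10, 14]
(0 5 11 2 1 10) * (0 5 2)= [2, 10, 1, 3, 4, 11, 6, 7, 8, 9, 5, 0]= (0 2 1 10 5 11)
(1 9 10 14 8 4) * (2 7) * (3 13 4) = (1 9 10 14 8 3 13 4)(2 7) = [0, 9, 7, 13, 1, 5, 6, 2, 3, 10, 14, 11, 12, 4, 8]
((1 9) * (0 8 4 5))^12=((0 8 4 5)(1 9))^12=(9)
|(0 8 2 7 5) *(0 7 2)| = |(0 8)(5 7)| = 2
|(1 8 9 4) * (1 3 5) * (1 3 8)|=6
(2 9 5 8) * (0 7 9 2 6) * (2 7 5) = (0 5 8 6)(2 7 9) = [5, 1, 7, 3, 4, 8, 0, 9, 6, 2]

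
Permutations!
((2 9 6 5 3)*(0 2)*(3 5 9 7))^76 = ((0 2 7 3)(6 9))^76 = (9)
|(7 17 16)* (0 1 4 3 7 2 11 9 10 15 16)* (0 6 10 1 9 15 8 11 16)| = 12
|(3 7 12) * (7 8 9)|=|(3 8 9 7 12)|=5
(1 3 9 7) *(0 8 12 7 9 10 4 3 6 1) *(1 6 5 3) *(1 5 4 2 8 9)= (0 9 1 4 5 3 10 2 8 12 7)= [9, 4, 8, 10, 5, 3, 6, 0, 12, 1, 2, 11, 7]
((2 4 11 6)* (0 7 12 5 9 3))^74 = (0 12 9)(2 11)(3 7 5)(4 6)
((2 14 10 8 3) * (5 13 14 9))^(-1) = ((2 9 5 13 14 10 8 3))^(-1) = (2 3 8 10 14 13 5 9)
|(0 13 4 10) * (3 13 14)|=|(0 14 3 13 4 10)|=6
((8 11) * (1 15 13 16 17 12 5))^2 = (1 13 17 5 15 16 12)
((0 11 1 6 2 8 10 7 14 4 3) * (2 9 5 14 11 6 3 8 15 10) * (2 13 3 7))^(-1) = (0 3 13 8 4 14 5 9 6)(1 11 7)(2 10 15)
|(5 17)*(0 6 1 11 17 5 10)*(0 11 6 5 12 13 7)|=|(0 5 12 13 7)(1 6)(10 11 17)|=30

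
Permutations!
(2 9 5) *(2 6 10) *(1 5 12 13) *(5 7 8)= (1 7 8 5 6 10 2 9 12 13)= [0, 7, 9, 3, 4, 6, 10, 8, 5, 12, 2, 11, 13, 1]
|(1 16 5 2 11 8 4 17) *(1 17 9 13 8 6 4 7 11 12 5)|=|(17)(1 16)(2 12 5)(4 9 13 8 7 11 6)|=42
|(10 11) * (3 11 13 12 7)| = |(3 11 10 13 12 7)| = 6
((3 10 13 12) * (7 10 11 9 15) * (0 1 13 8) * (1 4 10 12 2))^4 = (1 13 2)(3 7 9)(11 12 15) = ((0 4 10 8)(1 13 2)(3 11 9 15 7 12))^4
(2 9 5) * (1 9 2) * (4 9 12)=(1 12 4 9 5)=[0, 12, 2, 3, 9, 1, 6, 7, 8, 5, 10, 11, 4]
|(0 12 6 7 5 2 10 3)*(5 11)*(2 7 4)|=|(0 12 6 4 2 10 3)(5 7 11)|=21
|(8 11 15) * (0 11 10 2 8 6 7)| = 15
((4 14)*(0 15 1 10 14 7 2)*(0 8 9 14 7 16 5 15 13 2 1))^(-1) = ((0 13 2 8 9 14 4 16 5 15)(1 10 7))^(-1) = (0 15 5 16 4 14 9 8 2 13)(1 7 10)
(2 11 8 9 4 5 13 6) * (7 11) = (2 7 11 8 9 4 5 13 6) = [0, 1, 7, 3, 5, 13, 2, 11, 9, 4, 10, 8, 12, 6]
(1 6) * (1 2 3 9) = [0, 6, 3, 9, 4, 5, 2, 7, 8, 1] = (1 6 2 3 9)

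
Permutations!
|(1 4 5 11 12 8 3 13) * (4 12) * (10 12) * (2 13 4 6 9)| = 12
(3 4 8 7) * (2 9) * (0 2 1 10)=[2, 10, 9, 4, 8, 5, 6, 3, 7, 1, 0]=(0 2 9 1 10)(3 4 8 7)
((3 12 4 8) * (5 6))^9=((3 12 4 8)(5 6))^9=(3 12 4 8)(5 6)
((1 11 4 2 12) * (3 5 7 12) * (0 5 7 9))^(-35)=((0 5 9)(1 11 4 2 3 7 12))^(-35)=(12)(0 5 9)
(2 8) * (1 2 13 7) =(1 2 8 13 7) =[0, 2, 8, 3, 4, 5, 6, 1, 13, 9, 10, 11, 12, 7]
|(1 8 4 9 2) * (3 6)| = |(1 8 4 9 2)(3 6)| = 10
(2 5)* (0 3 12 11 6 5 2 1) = [3, 0, 2, 12, 4, 1, 5, 7, 8, 9, 10, 6, 11] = (0 3 12 11 6 5 1)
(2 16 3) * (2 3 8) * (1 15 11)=(1 15 11)(2 16 8)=[0, 15, 16, 3, 4, 5, 6, 7, 2, 9, 10, 1, 12, 13, 14, 11, 8]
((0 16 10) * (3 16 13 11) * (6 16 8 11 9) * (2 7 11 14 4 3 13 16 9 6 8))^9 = ((0 16 10)(2 7 11 13 6 9 8 14 4 3))^9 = (16)(2 3 4 14 8 9 6 13 11 7)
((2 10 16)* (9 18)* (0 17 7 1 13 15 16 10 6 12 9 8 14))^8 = (0 6 7 9 13 8 16)(1 18 15 14 2 17 12)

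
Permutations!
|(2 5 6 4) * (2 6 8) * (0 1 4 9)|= |(0 1 4 6 9)(2 5 8)|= 15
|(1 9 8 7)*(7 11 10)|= 6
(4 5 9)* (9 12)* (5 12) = (4 12 9) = [0, 1, 2, 3, 12, 5, 6, 7, 8, 4, 10, 11, 9]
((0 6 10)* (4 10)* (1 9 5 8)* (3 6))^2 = (0 6 10 3 4)(1 5)(8 9)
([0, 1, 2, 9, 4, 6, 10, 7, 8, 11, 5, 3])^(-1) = [0, 1, 2, 11, 4, 10, 5, 7, 8, 3, 6, 9]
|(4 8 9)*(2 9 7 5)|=|(2 9 4 8 7 5)|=6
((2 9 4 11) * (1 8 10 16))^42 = (1 10)(2 4)(8 16)(9 11)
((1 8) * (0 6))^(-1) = ((0 6)(1 8))^(-1) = (0 6)(1 8)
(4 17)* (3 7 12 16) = (3 7 12 16)(4 17) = [0, 1, 2, 7, 17, 5, 6, 12, 8, 9, 10, 11, 16, 13, 14, 15, 3, 4]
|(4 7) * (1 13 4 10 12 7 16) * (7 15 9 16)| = 9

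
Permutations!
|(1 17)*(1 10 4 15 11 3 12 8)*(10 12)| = |(1 17 12 8)(3 10 4 15 11)| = 20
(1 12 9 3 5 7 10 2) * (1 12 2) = [0, 2, 12, 5, 4, 7, 6, 10, 8, 3, 1, 11, 9] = (1 2 12 9 3 5 7 10)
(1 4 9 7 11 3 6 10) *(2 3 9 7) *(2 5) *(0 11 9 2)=[11, 4, 3, 6, 7, 0, 10, 9, 8, 5, 1, 2]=(0 11 2 3 6 10 1 4 7 9 5)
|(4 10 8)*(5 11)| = 6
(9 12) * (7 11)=[0, 1, 2, 3, 4, 5, 6, 11, 8, 12, 10, 7, 9]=(7 11)(9 12)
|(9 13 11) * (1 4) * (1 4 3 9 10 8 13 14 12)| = 20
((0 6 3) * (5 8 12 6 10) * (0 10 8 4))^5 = (0 10 12 4 3 8 5 6)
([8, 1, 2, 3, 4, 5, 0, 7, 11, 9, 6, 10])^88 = (0 10 8 6 11)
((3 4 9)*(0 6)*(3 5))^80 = ((0 6)(3 4 9 5))^80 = (9)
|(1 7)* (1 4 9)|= 4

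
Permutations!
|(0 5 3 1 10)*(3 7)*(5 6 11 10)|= 4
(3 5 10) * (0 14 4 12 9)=(0 14 4 12 9)(3 5 10)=[14, 1, 2, 5, 12, 10, 6, 7, 8, 0, 3, 11, 9, 13, 4]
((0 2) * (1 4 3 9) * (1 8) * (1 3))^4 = (3 9 8)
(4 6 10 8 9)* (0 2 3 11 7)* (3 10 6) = (0 2 10 8 9 4 3 11 7) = [2, 1, 10, 11, 3, 5, 6, 0, 9, 4, 8, 7]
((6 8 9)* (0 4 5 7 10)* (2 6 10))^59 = (0 6 4 8 5 9 7 10 2)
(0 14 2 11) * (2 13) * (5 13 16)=(0 14 16 5 13 2 11)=[14, 1, 11, 3, 4, 13, 6, 7, 8, 9, 10, 0, 12, 2, 16, 15, 5]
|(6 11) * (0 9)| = 2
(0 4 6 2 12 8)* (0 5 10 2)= (0 4 6)(2 12 8 5 10)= [4, 1, 12, 3, 6, 10, 0, 7, 5, 9, 2, 11, 8]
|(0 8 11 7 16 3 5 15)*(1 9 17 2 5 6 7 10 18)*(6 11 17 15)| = 15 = |(0 8 17 2 5 6 7 16 3 11 10 18 1 9 15)|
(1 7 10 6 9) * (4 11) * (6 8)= (1 7 10 8 6 9)(4 11)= [0, 7, 2, 3, 11, 5, 9, 10, 6, 1, 8, 4]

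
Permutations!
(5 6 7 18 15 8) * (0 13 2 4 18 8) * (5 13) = (0 5 6 7 8 13 2 4 18 15) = [5, 1, 4, 3, 18, 6, 7, 8, 13, 9, 10, 11, 12, 2, 14, 0, 16, 17, 15]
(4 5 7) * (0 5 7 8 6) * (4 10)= (0 5 8 6)(4 7 10)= [5, 1, 2, 3, 7, 8, 0, 10, 6, 9, 4]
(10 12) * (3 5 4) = (3 5 4)(10 12) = [0, 1, 2, 5, 3, 4, 6, 7, 8, 9, 12, 11, 10]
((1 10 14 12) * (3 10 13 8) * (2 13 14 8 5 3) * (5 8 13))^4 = ((1 14 12)(2 5 3 10 13 8))^4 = (1 14 12)(2 13 3)(5 8 10)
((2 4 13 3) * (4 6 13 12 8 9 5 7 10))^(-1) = ((2 6 13 3)(4 12 8 9 5 7 10))^(-1) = (2 3 13 6)(4 10 7 5 9 8 12)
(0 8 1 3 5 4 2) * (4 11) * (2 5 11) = [8, 3, 0, 11, 5, 2, 6, 7, 1, 9, 10, 4] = (0 8 1 3 11 4 5 2)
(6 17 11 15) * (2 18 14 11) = (2 18 14 11 15 6 17) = [0, 1, 18, 3, 4, 5, 17, 7, 8, 9, 10, 15, 12, 13, 11, 6, 16, 2, 14]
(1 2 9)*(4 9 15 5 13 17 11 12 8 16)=[0, 2, 15, 3, 9, 13, 6, 7, 16, 1, 10, 12, 8, 17, 14, 5, 4, 11]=(1 2 15 5 13 17 11 12 8 16 4 9)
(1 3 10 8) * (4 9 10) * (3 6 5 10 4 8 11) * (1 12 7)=(1 6 5 10 11 3 8 12 7)(4 9)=[0, 6, 2, 8, 9, 10, 5, 1, 12, 4, 11, 3, 7]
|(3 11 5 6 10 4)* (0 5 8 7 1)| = 10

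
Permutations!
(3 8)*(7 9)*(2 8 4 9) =[0, 1, 8, 4, 9, 5, 6, 2, 3, 7] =(2 8 3 4 9 7)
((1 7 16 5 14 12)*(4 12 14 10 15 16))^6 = (1 4)(5 15)(7 12)(10 16)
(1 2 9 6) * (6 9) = [0, 2, 6, 3, 4, 5, 1, 7, 8, 9] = (9)(1 2 6)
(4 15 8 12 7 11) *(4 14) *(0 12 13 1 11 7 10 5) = (0 12 10 5)(1 11 14 4 15 8 13) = [12, 11, 2, 3, 15, 0, 6, 7, 13, 9, 5, 14, 10, 1, 4, 8]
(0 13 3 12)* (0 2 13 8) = (0 8)(2 13 3 12) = [8, 1, 13, 12, 4, 5, 6, 7, 0, 9, 10, 11, 2, 3]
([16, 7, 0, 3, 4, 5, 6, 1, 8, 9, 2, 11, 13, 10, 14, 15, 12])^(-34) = (0 12 10)(2 16 13)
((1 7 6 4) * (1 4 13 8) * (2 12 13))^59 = ((1 7 6 2 12 13 8))^59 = (1 2 8 6 13 7 12)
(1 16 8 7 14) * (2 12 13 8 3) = [0, 16, 12, 2, 4, 5, 6, 14, 7, 9, 10, 11, 13, 8, 1, 15, 3] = (1 16 3 2 12 13 8 7 14)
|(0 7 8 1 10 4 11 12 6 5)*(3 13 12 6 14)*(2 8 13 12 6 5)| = 33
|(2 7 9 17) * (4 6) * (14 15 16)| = 12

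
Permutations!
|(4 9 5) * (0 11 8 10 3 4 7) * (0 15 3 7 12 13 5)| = 9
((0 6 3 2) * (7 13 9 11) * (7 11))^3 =(13)(0 2 3 6)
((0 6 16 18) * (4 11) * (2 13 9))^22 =(0 16)(2 13 9)(6 18)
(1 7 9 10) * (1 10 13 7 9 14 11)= [0, 9, 2, 3, 4, 5, 6, 14, 8, 13, 10, 1, 12, 7, 11]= (1 9 13 7 14 11)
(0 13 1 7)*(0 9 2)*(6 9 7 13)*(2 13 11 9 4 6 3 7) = [3, 11, 0, 7, 6, 5, 4, 2, 8, 13, 10, 9, 12, 1] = (0 3 7 2)(1 11 9 13)(4 6)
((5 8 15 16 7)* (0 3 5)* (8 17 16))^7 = ((0 3 5 17 16 7)(8 15))^7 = (0 3 5 17 16 7)(8 15)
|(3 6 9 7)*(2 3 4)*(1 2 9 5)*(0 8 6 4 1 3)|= |(0 8 6 5 3 4 9 7 1 2)|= 10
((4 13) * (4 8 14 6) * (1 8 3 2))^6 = (1 3 4 14)(2 13 6 8) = ((1 8 14 6 4 13 3 2))^6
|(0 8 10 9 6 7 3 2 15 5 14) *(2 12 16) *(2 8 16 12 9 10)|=|(0 16 8 2 15 5 14)(3 9 6 7)|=28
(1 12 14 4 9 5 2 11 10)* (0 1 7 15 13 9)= (0 1 12 14 4)(2 11 10 7 15 13 9 5)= [1, 12, 11, 3, 0, 2, 6, 15, 8, 5, 7, 10, 14, 9, 4, 13]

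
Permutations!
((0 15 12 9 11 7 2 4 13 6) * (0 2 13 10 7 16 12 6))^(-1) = (0 13 7 10 4 2 6 15)(9 12 16 11)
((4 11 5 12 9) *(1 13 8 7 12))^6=((1 13 8 7 12 9 4 11 5))^6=(1 4 7)(5 9 8)(11 12 13)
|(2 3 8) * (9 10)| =|(2 3 8)(9 10)| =6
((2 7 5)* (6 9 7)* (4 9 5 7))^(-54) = (9)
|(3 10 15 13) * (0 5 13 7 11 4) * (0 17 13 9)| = 24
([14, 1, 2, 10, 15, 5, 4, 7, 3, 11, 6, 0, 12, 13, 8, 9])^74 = [10, 1, 2, 15, 0, 5, 11, 7, 4, 8, 9, 3, 12, 13, 6, 14]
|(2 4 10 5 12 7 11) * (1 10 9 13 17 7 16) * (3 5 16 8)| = 84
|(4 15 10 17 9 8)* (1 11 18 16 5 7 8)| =12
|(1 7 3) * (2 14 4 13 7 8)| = |(1 8 2 14 4 13 7 3)| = 8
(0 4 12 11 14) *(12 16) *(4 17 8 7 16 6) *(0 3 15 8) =[17, 1, 2, 15, 6, 5, 4, 16, 7, 9, 10, 14, 11, 13, 3, 8, 12, 0] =(0 17)(3 15 8 7 16 12 11 14)(4 6)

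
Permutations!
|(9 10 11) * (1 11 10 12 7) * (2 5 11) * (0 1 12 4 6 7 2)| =|(0 1)(2 5 11 9 4 6 7 12)| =8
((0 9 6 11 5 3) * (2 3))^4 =((0 9 6 11 5 2 3))^4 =(0 5 9 2 6 3 11)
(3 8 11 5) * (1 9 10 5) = (1 9 10 5 3 8 11) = [0, 9, 2, 8, 4, 3, 6, 7, 11, 10, 5, 1]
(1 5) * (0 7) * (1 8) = (0 7)(1 5 8) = [7, 5, 2, 3, 4, 8, 6, 0, 1]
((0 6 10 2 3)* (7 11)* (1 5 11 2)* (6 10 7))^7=((0 10 1 5 11 6 7 2 3))^7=(0 2 6 5 10 3 7 11 1)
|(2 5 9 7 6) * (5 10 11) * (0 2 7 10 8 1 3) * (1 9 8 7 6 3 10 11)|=4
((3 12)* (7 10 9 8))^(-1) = (3 12)(7 8 9 10)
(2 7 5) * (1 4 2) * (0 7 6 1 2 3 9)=(0 7 5 2 6 1 4 3 9)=[7, 4, 6, 9, 3, 2, 1, 5, 8, 0]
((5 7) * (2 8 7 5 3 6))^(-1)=(2 6 3 7 8)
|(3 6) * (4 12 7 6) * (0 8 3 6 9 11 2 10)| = 10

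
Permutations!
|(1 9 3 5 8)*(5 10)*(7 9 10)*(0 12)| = 12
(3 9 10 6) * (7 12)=(3 9 10 6)(7 12)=[0, 1, 2, 9, 4, 5, 3, 12, 8, 10, 6, 11, 7]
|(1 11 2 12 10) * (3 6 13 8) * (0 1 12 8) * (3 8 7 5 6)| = |(0 1 11 2 7 5 6 13)(10 12)| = 8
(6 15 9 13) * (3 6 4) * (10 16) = (3 6 15 9 13 4)(10 16) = [0, 1, 2, 6, 3, 5, 15, 7, 8, 13, 16, 11, 12, 4, 14, 9, 10]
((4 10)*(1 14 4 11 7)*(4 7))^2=(1 7 14)(4 11 10)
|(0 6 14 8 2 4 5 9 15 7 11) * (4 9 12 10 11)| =|(0 6 14 8 2 9 15 7 4 5 12 10 11)| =13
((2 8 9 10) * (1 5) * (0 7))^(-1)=((0 7)(1 5)(2 8 9 10))^(-1)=(0 7)(1 5)(2 10 9 8)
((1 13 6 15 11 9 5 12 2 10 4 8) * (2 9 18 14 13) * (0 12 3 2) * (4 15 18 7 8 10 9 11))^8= ((0 12 11 7 8 1)(2 9 5 3)(4 10 15)(6 18 14 13))^8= (18)(0 11 8)(1 12 7)(4 15 10)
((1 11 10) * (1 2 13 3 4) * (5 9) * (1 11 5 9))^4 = ((1 5)(2 13 3 4 11 10))^4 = (2 11 3)(4 13 10)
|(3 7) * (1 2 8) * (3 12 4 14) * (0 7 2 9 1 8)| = 14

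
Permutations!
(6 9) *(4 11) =(4 11)(6 9) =[0, 1, 2, 3, 11, 5, 9, 7, 8, 6, 10, 4]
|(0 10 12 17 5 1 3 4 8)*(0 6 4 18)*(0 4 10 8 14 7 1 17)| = |(0 8 6 10 12)(1 3 18 4 14 7)(5 17)| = 30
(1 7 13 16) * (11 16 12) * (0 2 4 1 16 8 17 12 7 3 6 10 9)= [2, 3, 4, 6, 1, 5, 10, 13, 17, 0, 9, 8, 11, 7, 14, 15, 16, 12]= (0 2 4 1 3 6 10 9)(7 13)(8 17 12 11)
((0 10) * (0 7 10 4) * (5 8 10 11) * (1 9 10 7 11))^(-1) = (0 4)(1 7 8 5 11 10 9)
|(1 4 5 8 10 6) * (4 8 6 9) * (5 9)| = |(1 8 10 5 6)(4 9)| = 10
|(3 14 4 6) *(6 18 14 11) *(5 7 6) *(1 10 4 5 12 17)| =|(1 10 4 18 14 5 7 6 3 11 12 17)| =12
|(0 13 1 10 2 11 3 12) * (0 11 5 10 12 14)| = 21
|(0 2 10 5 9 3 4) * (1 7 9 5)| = 8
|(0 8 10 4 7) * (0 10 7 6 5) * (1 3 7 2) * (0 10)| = |(0 8 2 1 3 7)(4 6 5 10)| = 12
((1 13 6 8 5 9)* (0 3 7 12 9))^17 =(0 6 9 3 8 1 7 5 13 12) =((0 3 7 12 9 1 13 6 8 5))^17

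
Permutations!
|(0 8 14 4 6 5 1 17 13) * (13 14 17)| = 9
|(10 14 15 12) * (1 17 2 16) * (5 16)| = 20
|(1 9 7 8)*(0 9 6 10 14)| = |(0 9 7 8 1 6 10 14)| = 8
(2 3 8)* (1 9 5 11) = [0, 9, 3, 8, 4, 11, 6, 7, 2, 5, 10, 1] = (1 9 5 11)(2 3 8)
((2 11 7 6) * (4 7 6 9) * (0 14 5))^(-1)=(0 5 14)(2 6 11)(4 9 7)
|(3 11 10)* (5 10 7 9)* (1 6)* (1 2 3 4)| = |(1 6 2 3 11 7 9 5 10 4)| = 10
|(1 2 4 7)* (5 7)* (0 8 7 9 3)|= |(0 8 7 1 2 4 5 9 3)|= 9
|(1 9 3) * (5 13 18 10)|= |(1 9 3)(5 13 18 10)|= 12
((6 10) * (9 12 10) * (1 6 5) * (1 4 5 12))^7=(1 6 9)(4 5)(10 12)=((1 6 9)(4 5)(10 12))^7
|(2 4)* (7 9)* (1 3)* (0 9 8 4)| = 6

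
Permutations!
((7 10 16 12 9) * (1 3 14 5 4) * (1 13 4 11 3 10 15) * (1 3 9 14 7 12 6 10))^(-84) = ((3 7 15)(4 13)(5 11 9 12 14)(6 10 16))^(-84) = (16)(5 11 9 12 14)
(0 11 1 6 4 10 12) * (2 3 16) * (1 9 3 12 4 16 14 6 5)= [11, 5, 12, 14, 10, 1, 16, 7, 8, 3, 4, 9, 0, 13, 6, 15, 2]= (0 11 9 3 14 6 16 2 12)(1 5)(4 10)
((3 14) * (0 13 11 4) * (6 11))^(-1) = (0 4 11 6 13)(3 14)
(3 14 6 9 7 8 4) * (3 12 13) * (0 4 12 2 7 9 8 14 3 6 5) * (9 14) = (0 4 2 7 9 14 5)(6 8 12 13) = [4, 1, 7, 3, 2, 0, 8, 9, 12, 14, 10, 11, 13, 6, 5]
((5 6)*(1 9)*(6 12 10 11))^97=((1 9)(5 12 10 11 6))^97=(1 9)(5 10 6 12 11)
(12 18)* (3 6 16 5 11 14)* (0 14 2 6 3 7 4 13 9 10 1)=[14, 0, 6, 3, 13, 11, 16, 4, 8, 10, 1, 2, 18, 9, 7, 15, 5, 17, 12]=(0 14 7 4 13 9 10 1)(2 6 16 5 11)(12 18)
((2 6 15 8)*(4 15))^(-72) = ((2 6 4 15 8))^(-72) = (2 15 6 8 4)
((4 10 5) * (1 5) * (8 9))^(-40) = ((1 5 4 10)(8 9))^(-40) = (10)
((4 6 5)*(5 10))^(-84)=((4 6 10 5))^(-84)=(10)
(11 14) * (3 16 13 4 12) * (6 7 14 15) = (3 16 13 4 12)(6 7 14 11 15) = [0, 1, 2, 16, 12, 5, 7, 14, 8, 9, 10, 15, 3, 4, 11, 6, 13]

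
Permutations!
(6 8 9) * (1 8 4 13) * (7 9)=[0, 8, 2, 3, 13, 5, 4, 9, 7, 6, 10, 11, 12, 1]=(1 8 7 9 6 4 13)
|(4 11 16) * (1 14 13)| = |(1 14 13)(4 11 16)| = 3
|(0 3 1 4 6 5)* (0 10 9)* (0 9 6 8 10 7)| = 9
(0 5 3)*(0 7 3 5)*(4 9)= [0, 1, 2, 7, 9, 5, 6, 3, 8, 4]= (3 7)(4 9)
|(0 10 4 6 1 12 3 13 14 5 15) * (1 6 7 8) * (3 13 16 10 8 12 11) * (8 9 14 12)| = |(0 9 14 5 15)(1 11 3 16 10 4 7 8)(12 13)| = 40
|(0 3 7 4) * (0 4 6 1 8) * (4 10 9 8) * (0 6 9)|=9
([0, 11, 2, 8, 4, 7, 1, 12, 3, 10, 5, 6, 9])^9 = (3 8)(5 10 9 12 7)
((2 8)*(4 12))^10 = (12)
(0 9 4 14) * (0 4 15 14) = [9, 1, 2, 3, 0, 5, 6, 7, 8, 15, 10, 11, 12, 13, 4, 14] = (0 9 15 14 4)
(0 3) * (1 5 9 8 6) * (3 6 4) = (0 6 1 5 9 8 4 3) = [6, 5, 2, 0, 3, 9, 1, 7, 4, 8]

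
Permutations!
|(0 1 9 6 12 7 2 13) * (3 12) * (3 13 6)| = 9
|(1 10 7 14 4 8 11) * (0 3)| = 14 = |(0 3)(1 10 7 14 4 8 11)|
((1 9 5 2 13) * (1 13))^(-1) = ((13)(1 9 5 2))^(-1) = (13)(1 2 5 9)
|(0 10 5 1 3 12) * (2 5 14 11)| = |(0 10 14 11 2 5 1 3 12)| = 9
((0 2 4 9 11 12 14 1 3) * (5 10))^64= (0 2 4 9 11 12 14 1 3)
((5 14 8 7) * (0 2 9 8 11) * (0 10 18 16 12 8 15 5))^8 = (0 18 15 8 11 2 16 5 7 10 9 12 14)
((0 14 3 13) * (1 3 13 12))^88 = ((0 14 13)(1 3 12))^88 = (0 14 13)(1 3 12)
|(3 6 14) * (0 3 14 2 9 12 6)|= 4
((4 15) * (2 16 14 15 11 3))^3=(2 15 3 14 11 16 4)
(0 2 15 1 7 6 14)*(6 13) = [2, 7, 15, 3, 4, 5, 14, 13, 8, 9, 10, 11, 12, 6, 0, 1] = (0 2 15 1 7 13 6 14)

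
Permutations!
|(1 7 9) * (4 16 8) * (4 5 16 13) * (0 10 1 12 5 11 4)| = |(0 10 1 7 9 12 5 16 8 11 4 13)| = 12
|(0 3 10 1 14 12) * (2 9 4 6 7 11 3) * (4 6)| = 11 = |(0 2 9 6 7 11 3 10 1 14 12)|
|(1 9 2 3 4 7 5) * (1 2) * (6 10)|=10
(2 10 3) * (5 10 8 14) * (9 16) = (2 8 14 5 10 3)(9 16) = [0, 1, 8, 2, 4, 10, 6, 7, 14, 16, 3, 11, 12, 13, 5, 15, 9]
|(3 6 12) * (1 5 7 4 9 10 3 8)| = 10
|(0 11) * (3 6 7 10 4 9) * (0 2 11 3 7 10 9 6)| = 6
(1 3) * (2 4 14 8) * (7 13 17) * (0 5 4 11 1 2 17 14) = (0 5 4)(1 3 2 11)(7 13 14 8 17) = [5, 3, 11, 2, 0, 4, 6, 13, 17, 9, 10, 1, 12, 14, 8, 15, 16, 7]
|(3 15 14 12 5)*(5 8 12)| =4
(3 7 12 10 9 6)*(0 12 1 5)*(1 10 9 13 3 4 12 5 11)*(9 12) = (0 5)(1 11)(3 7 10 13)(4 9 6) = [5, 11, 2, 7, 9, 0, 4, 10, 8, 6, 13, 1, 12, 3]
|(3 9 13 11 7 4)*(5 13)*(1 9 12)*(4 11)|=14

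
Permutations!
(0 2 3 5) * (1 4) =(0 2 3 5)(1 4) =[2, 4, 3, 5, 1, 0]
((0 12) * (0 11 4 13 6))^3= ((0 12 11 4 13 6))^3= (0 4)(6 11)(12 13)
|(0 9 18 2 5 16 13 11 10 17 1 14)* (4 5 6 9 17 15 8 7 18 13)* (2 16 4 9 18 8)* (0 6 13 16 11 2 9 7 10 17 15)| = 42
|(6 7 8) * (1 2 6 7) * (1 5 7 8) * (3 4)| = 10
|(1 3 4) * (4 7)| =|(1 3 7 4)| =4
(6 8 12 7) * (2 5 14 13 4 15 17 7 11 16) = (2 5 14 13 4 15 17 7 6 8 12 11 16) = [0, 1, 5, 3, 15, 14, 8, 6, 12, 9, 10, 16, 11, 4, 13, 17, 2, 7]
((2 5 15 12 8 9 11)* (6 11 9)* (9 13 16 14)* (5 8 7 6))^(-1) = (2 11 6 7 12 15 5 8)(9 14 16 13) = ((2 8 5 15 12 7 6 11)(9 13 16 14))^(-1)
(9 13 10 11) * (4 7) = (4 7)(9 13 10 11) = [0, 1, 2, 3, 7, 5, 6, 4, 8, 13, 11, 9, 12, 10]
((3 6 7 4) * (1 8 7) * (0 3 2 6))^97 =((0 3)(1 8 7 4 2 6))^97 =(0 3)(1 8 7 4 2 6)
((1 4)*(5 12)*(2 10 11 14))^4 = ((1 4)(2 10 11 14)(5 12))^4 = (14)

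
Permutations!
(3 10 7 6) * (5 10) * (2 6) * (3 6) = (2 3 5 10 7) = [0, 1, 3, 5, 4, 10, 6, 2, 8, 9, 7]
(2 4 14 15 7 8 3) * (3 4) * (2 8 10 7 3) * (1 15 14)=(1 15 3 8 4)(7 10)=[0, 15, 2, 8, 1, 5, 6, 10, 4, 9, 7, 11, 12, 13, 14, 3]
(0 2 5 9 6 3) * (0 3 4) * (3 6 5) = (0 2 3 6 4)(5 9) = [2, 1, 3, 6, 0, 9, 4, 7, 8, 5]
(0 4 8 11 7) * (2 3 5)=[4, 1, 3, 5, 8, 2, 6, 0, 11, 9, 10, 7]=(0 4 8 11 7)(2 3 5)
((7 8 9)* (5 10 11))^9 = ((5 10 11)(7 8 9))^9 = (11)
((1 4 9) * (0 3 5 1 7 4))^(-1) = (0 1 5 3)(4 7 9)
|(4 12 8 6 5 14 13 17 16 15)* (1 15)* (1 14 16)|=11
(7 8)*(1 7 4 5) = (1 7 8 4 5) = [0, 7, 2, 3, 5, 1, 6, 8, 4]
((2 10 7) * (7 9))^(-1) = ((2 10 9 7))^(-1) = (2 7 9 10)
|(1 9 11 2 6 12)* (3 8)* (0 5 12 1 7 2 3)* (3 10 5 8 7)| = 10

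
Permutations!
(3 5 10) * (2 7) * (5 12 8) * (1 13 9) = (1 13 9)(2 7)(3 12 8 5 10) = [0, 13, 7, 12, 4, 10, 6, 2, 5, 1, 3, 11, 8, 9]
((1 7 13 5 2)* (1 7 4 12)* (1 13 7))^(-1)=(1 2 5 13 12 4)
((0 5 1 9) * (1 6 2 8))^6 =((0 5 6 2 8 1 9))^6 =(0 9 1 8 2 6 5)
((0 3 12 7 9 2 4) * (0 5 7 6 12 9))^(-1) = (0 7 5 4 2 9 3)(6 12) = ((0 3 9 2 4 5 7)(6 12))^(-1)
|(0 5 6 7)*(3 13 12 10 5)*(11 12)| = 9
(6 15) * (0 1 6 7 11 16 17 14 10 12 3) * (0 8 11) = (0 1 6 15 7)(3 8 11 16 17 14 10 12) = [1, 6, 2, 8, 4, 5, 15, 0, 11, 9, 12, 16, 3, 13, 10, 7, 17, 14]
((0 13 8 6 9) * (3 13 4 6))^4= (3 13 8)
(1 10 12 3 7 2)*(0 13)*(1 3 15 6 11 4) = (0 13)(1 10 12 15 6 11 4)(2 3 7) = [13, 10, 3, 7, 1, 5, 11, 2, 8, 9, 12, 4, 15, 0, 14, 6]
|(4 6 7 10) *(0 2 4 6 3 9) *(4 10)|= 8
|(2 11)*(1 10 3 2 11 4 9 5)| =|(11)(1 10 3 2 4 9 5)| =7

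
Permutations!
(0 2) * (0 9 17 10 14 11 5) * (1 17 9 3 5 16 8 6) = (0 2 3 5)(1 17 10 14 11 16 8 6) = [2, 17, 3, 5, 4, 0, 1, 7, 6, 9, 14, 16, 12, 13, 11, 15, 8, 10]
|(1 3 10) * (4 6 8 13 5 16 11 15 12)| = 9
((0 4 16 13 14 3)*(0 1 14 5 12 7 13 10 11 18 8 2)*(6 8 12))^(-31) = (0 13 10 8 12 4 5 11 2 7 16 6 18)(1 3 14)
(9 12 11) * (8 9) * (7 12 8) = (7 12 11)(8 9) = [0, 1, 2, 3, 4, 5, 6, 12, 9, 8, 10, 7, 11]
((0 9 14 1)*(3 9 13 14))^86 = ((0 13 14 1)(3 9))^86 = (0 14)(1 13)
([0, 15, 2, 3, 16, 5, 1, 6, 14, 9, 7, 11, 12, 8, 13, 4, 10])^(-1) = (1 6 7 10 16 4 15)(8 13 14)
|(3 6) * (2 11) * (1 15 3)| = |(1 15 3 6)(2 11)| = 4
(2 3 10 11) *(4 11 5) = (2 3 10 5 4 11) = [0, 1, 3, 10, 11, 4, 6, 7, 8, 9, 5, 2]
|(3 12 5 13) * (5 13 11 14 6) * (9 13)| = 4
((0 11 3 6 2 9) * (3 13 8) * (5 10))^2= ((0 11 13 8 3 6 2 9)(5 10))^2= (0 13 3 2)(6 9 11 8)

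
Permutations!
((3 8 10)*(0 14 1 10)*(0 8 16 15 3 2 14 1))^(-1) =((0 1 10 2 14)(3 16 15))^(-1) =(0 14 2 10 1)(3 15 16)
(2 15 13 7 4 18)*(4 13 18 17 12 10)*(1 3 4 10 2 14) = (1 3 4 17 12 2 15 18 14)(7 13) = [0, 3, 15, 4, 17, 5, 6, 13, 8, 9, 10, 11, 2, 7, 1, 18, 16, 12, 14]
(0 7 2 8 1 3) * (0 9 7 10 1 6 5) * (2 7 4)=(0 10 1 3 9 4 2 8 6 5)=[10, 3, 8, 9, 2, 0, 5, 7, 6, 4, 1]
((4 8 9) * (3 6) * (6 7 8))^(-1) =((3 7 8 9 4 6))^(-1) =(3 6 4 9 8 7)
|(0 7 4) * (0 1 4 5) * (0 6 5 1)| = |(0 7 1 4)(5 6)| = 4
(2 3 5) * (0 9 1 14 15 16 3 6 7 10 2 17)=[9, 14, 6, 5, 4, 17, 7, 10, 8, 1, 2, 11, 12, 13, 15, 16, 3, 0]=(0 9 1 14 15 16 3 5 17)(2 6 7 10)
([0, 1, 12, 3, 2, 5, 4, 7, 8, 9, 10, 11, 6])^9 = [0, 1, 12, 3, 2, 5, 4, 7, 8, 9, 10, 11, 6]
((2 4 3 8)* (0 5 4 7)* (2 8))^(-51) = ((8)(0 5 4 3 2 7))^(-51) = (8)(0 3)(2 5)(4 7)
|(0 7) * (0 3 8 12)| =5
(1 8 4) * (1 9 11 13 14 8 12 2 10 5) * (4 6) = (1 12 2 10 5)(4 9 11 13 14 8 6) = [0, 12, 10, 3, 9, 1, 4, 7, 6, 11, 5, 13, 2, 14, 8]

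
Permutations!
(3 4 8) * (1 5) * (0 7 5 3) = (0 7 5 1 3 4 8) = [7, 3, 2, 4, 8, 1, 6, 5, 0]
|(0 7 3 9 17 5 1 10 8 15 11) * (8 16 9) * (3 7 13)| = |(0 13 3 8 15 11)(1 10 16 9 17 5)| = 6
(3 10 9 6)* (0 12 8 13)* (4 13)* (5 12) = [5, 1, 2, 10, 13, 12, 3, 7, 4, 6, 9, 11, 8, 0] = (0 5 12 8 4 13)(3 10 9 6)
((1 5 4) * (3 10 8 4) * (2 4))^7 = (10)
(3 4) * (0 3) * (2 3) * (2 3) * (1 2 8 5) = (0 3 4)(1 2 8 5) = [3, 2, 8, 4, 0, 1, 6, 7, 5]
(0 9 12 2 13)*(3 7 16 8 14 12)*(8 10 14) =[9, 1, 13, 7, 4, 5, 6, 16, 8, 3, 14, 11, 2, 0, 12, 15, 10] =(0 9 3 7 16 10 14 12 2 13)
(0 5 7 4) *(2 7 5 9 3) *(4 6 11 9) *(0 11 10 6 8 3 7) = (0 4 11 9 7 8 3 2)(6 10) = [4, 1, 0, 2, 11, 5, 10, 8, 3, 7, 6, 9]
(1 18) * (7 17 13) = (1 18)(7 17 13) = [0, 18, 2, 3, 4, 5, 6, 17, 8, 9, 10, 11, 12, 7, 14, 15, 16, 13, 1]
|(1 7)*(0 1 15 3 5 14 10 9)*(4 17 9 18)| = 12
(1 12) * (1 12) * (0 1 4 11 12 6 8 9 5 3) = [1, 4, 2, 0, 11, 3, 8, 7, 9, 5, 10, 12, 6] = (0 1 4 11 12 6 8 9 5 3)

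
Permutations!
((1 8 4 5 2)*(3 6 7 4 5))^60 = (8)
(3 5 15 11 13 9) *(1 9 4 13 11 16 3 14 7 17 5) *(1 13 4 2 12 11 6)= [0, 9, 12, 13, 4, 15, 1, 17, 8, 14, 10, 6, 11, 2, 7, 16, 3, 5]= (1 9 14 7 17 5 15 16 3 13 2 12 11 6)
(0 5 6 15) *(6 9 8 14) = (0 5 9 8 14 6 15) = [5, 1, 2, 3, 4, 9, 15, 7, 14, 8, 10, 11, 12, 13, 6, 0]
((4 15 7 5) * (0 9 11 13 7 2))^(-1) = ((0 9 11 13 7 5 4 15 2))^(-1) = (0 2 15 4 5 7 13 11 9)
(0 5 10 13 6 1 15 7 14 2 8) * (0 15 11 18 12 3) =(0 5 10 13 6 1 11 18 12 3)(2 8 15 7 14) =[5, 11, 8, 0, 4, 10, 1, 14, 15, 9, 13, 18, 3, 6, 2, 7, 16, 17, 12]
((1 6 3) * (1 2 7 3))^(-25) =((1 6)(2 7 3))^(-25) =(1 6)(2 3 7)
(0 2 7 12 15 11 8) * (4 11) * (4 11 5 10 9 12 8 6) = [2, 1, 7, 3, 5, 10, 4, 8, 0, 12, 9, 6, 15, 13, 14, 11] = (0 2 7 8)(4 5 10 9 12 15 11 6)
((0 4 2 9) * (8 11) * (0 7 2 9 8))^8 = (0 4 9 7 2 8 11)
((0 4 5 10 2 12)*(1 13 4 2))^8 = (0 12 2)(1 5 13 10 4) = ((0 2 12)(1 13 4 5 10))^8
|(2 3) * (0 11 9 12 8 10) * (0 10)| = |(0 11 9 12 8)(2 3)| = 10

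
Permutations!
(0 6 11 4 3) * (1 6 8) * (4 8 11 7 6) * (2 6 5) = (0 11 8 1 4 3)(2 6 7 5) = [11, 4, 6, 0, 3, 2, 7, 5, 1, 9, 10, 8]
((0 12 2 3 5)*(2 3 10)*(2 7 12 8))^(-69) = (0 10 3 8 7 5 2 12) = ((0 8 2 10 7 12 3 5))^(-69)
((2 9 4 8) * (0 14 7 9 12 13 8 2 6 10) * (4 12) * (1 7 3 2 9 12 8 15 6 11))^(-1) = ((0 14 3 2 4 9 8 11 1 7 12 13 15 6 10))^(-1) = (0 10 6 15 13 12 7 1 11 8 9 4 2 3 14)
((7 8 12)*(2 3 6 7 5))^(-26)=((2 3 6 7 8 12 5))^(-26)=(2 6 8 5 3 7 12)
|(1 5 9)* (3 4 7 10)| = |(1 5 9)(3 4 7 10)| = 12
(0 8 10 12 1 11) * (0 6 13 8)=(1 11 6 13 8 10 12)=[0, 11, 2, 3, 4, 5, 13, 7, 10, 9, 12, 6, 1, 8]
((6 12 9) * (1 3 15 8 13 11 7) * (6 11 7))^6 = (15)(6 9)(11 12)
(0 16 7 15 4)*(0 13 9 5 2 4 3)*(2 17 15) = [16, 1, 4, 0, 13, 17, 6, 2, 8, 5, 10, 11, 12, 9, 14, 3, 7, 15] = (0 16 7 2 4 13 9 5 17 15 3)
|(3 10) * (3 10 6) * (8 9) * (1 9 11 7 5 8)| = |(1 9)(3 6)(5 8 11 7)| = 4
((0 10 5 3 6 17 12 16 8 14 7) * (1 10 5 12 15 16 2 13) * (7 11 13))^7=((0 5 3 6 17 15 16 8 14 11 13 1 10 12 2 7))^7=(0 8 2 15 10 6 13 5 14 7 16 12 17 1 3 11)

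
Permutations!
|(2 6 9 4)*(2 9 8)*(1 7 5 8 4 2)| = 4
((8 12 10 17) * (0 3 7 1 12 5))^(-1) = (0 5 8 17 10 12 1 7 3)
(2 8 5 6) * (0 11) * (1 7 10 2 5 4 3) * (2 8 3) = (0 11)(1 7 10 8 4 2 3)(5 6) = [11, 7, 3, 1, 2, 6, 5, 10, 4, 9, 8, 0]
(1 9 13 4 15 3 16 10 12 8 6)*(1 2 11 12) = [0, 9, 11, 16, 15, 5, 2, 7, 6, 13, 1, 12, 8, 4, 14, 3, 10] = (1 9 13 4 15 3 16 10)(2 11 12 8 6)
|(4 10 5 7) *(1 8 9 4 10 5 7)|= |(1 8 9 4 5)(7 10)|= 10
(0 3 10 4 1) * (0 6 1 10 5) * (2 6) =(0 3 5)(1 2 6)(4 10) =[3, 2, 6, 5, 10, 0, 1, 7, 8, 9, 4]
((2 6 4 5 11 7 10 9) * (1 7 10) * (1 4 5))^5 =(1 4 7)(2 9 10 11 5 6)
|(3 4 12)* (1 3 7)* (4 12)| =4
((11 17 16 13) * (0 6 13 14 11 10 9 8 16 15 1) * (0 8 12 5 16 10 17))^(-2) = (0 14 5 9 8 15 13)(1 17 6 11 16 12 10)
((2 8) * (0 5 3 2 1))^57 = (0 2)(1 3)(5 8)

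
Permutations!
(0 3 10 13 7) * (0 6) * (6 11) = (0 3 10 13 7 11 6) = [3, 1, 2, 10, 4, 5, 0, 11, 8, 9, 13, 6, 12, 7]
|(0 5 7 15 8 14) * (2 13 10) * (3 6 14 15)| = 6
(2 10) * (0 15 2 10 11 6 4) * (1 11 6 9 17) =(0 15 2 6 4)(1 11 9 17) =[15, 11, 6, 3, 0, 5, 4, 7, 8, 17, 10, 9, 12, 13, 14, 2, 16, 1]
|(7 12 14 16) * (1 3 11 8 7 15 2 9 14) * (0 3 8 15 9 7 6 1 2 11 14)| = |(0 3 14 16 9)(1 8 6)(2 7 12)(11 15)| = 30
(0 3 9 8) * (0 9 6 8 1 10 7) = (0 3 6 8 9 1 10 7) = [3, 10, 2, 6, 4, 5, 8, 0, 9, 1, 7]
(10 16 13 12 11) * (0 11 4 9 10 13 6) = (0 11 13 12 4 9 10 16 6) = [11, 1, 2, 3, 9, 5, 0, 7, 8, 10, 16, 13, 4, 12, 14, 15, 6]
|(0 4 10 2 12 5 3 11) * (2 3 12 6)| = 10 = |(0 4 10 3 11)(2 6)(5 12)|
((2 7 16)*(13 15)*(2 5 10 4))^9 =(2 5)(4 16)(7 10)(13 15)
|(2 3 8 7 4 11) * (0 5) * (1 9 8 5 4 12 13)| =6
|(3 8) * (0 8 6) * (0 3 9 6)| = |(0 8 9 6 3)| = 5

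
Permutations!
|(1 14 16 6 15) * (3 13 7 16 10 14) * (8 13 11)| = 18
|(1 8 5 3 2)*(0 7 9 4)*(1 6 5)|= |(0 7 9 4)(1 8)(2 6 5 3)|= 4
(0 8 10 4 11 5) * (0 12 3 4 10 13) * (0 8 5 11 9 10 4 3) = [5, 1, 2, 3, 9, 12, 6, 7, 13, 10, 4, 11, 0, 8] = (0 5 12)(4 9 10)(8 13)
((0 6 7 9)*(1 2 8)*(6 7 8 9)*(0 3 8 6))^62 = (1 9 8 2 3)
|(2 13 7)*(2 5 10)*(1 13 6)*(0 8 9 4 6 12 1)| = |(0 8 9 4 6)(1 13 7 5 10 2 12)| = 35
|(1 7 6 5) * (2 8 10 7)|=7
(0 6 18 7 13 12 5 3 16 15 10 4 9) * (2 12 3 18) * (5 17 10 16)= (0 6 2 12 17 10 4 9)(3 5 18 7 13)(15 16)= [6, 1, 12, 5, 9, 18, 2, 13, 8, 0, 4, 11, 17, 3, 14, 16, 15, 10, 7]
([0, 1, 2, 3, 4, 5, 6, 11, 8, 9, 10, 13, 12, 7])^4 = [0, 1, 2, 3, 4, 5, 6, 11, 8, 9, 10, 13, 12, 7]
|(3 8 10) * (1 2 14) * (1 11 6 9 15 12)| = |(1 2 14 11 6 9 15 12)(3 8 10)| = 24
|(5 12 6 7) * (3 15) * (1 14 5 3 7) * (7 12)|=|(1 14 5 7 3 15 12 6)|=8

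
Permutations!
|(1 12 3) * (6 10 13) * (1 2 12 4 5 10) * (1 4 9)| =30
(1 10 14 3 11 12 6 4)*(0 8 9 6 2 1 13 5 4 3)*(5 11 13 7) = (0 8 9 6 3 13 11 12 2 1 10 14)(4 7 5) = [8, 10, 1, 13, 7, 4, 3, 5, 9, 6, 14, 12, 2, 11, 0]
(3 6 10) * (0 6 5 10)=(0 6)(3 5 10)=[6, 1, 2, 5, 4, 10, 0, 7, 8, 9, 3]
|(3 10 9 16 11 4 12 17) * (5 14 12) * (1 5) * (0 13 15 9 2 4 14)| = 15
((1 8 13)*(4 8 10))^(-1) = ((1 10 4 8 13))^(-1) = (1 13 8 4 10)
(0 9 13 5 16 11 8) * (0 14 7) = (0 9 13 5 16 11 8 14 7) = [9, 1, 2, 3, 4, 16, 6, 0, 14, 13, 10, 8, 12, 5, 7, 15, 11]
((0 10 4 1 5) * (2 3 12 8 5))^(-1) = ((0 10 4 1 2 3 12 8 5))^(-1) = (0 5 8 12 3 2 1 4 10)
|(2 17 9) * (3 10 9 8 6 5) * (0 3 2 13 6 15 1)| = 12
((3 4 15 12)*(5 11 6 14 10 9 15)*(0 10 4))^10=((0 10 9 15 12 3)(4 5 11 6 14))^10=(0 12 9)(3 15 10)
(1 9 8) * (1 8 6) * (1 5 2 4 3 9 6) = [0, 6, 4, 9, 3, 2, 5, 7, 8, 1] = (1 6 5 2 4 3 9)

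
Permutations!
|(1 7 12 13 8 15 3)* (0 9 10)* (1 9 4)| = |(0 4 1 7 12 13 8 15 3 9 10)| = 11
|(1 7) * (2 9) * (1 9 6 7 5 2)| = 6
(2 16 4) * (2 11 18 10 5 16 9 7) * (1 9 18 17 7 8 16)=(1 9 8 16 4 11 17 7 2 18 10 5)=[0, 9, 18, 3, 11, 1, 6, 2, 16, 8, 5, 17, 12, 13, 14, 15, 4, 7, 10]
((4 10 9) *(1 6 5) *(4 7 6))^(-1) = (1 5 6 7 9 10 4)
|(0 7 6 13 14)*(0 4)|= 6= |(0 7 6 13 14 4)|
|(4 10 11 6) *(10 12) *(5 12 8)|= |(4 8 5 12 10 11 6)|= 7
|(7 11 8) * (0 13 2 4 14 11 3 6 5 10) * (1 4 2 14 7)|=12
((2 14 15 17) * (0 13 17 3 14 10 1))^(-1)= ((0 13 17 2 10 1)(3 14 15))^(-1)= (0 1 10 2 17 13)(3 15 14)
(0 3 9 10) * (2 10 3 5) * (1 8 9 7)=(0 5 2 10)(1 8 9 3 7)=[5, 8, 10, 7, 4, 2, 6, 1, 9, 3, 0]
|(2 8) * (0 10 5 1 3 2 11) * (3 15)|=9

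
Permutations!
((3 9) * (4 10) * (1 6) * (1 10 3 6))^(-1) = ((3 9 6 10 4))^(-1) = (3 4 10 6 9)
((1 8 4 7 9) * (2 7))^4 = ((1 8 4 2 7 9))^4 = (1 7 4)(2 8 9)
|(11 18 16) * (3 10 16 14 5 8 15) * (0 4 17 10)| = 12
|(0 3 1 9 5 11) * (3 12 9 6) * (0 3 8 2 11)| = 12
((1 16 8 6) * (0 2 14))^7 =(0 2 14)(1 6 8 16) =((0 2 14)(1 16 8 6))^7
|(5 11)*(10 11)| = 3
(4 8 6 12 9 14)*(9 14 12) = (4 8 6 9 12 14) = [0, 1, 2, 3, 8, 5, 9, 7, 6, 12, 10, 11, 14, 13, 4]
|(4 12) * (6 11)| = |(4 12)(6 11)| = 2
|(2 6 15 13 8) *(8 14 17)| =|(2 6 15 13 14 17 8)| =7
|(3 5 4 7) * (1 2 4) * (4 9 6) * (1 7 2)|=12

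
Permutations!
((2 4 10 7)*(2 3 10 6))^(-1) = (2 6 4)(3 7 10)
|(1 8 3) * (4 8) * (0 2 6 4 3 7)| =6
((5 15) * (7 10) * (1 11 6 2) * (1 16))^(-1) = ((1 11 6 2 16)(5 15)(7 10))^(-1) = (1 16 2 6 11)(5 15)(7 10)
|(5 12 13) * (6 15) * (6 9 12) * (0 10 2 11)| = |(0 10 2 11)(5 6 15 9 12 13)| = 12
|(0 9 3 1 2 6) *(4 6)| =7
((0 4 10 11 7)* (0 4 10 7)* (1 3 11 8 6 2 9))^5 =(0 9 10 1 8 3 6 11 2)(4 7)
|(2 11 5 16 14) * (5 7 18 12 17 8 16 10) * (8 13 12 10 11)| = 60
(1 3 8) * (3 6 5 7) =[0, 6, 2, 8, 4, 7, 5, 3, 1] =(1 6 5 7 3 8)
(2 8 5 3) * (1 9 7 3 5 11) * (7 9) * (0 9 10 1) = (0 9 10 1 7 3 2 8 11) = [9, 7, 8, 2, 4, 5, 6, 3, 11, 10, 1, 0]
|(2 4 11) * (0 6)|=6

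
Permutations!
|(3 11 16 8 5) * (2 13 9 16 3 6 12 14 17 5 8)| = 20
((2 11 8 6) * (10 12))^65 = ((2 11 8 6)(10 12))^65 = (2 11 8 6)(10 12)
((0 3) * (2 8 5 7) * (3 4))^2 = ((0 4 3)(2 8 5 7))^2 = (0 3 4)(2 5)(7 8)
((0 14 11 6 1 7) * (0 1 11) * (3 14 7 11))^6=((0 7 1 11 6 3 14))^6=(0 14 3 6 11 1 7)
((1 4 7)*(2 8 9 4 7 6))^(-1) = ((1 7)(2 8 9 4 6))^(-1) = (1 7)(2 6 4 9 8)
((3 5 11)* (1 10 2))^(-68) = ((1 10 2)(3 5 11))^(-68) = (1 10 2)(3 5 11)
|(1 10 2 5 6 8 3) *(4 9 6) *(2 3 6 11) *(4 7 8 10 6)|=|(1 6 10 3)(2 5 7 8 4 9 11)|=28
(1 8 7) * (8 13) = (1 13 8 7) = [0, 13, 2, 3, 4, 5, 6, 1, 7, 9, 10, 11, 12, 8]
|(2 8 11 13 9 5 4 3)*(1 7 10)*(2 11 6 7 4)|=|(1 4 3 11 13 9 5 2 8 6 7 10)|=12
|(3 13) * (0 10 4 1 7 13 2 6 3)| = 6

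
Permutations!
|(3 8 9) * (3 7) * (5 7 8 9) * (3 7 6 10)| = 6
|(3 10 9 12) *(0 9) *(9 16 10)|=3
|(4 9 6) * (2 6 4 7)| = 6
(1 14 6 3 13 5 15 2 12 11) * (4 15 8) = (1 14 6 3 13 5 8 4 15 2 12 11) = [0, 14, 12, 13, 15, 8, 3, 7, 4, 9, 10, 1, 11, 5, 6, 2]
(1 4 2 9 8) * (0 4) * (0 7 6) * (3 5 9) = (0 4 2 3 5 9 8 1 7 6) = [4, 7, 3, 5, 2, 9, 0, 6, 1, 8]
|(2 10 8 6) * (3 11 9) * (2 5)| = 15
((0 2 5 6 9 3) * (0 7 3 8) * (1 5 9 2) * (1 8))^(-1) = (0 8)(1 9 2 6 5)(3 7) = ((0 8)(1 5 6 2 9)(3 7))^(-1)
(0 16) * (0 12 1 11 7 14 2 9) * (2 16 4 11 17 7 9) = (0 4 11 9)(1 17 7 14 16 12) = [4, 17, 2, 3, 11, 5, 6, 14, 8, 0, 10, 9, 1, 13, 16, 15, 12, 7]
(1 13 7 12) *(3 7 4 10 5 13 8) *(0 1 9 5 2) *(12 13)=[1, 8, 0, 7, 10, 12, 6, 13, 3, 5, 2, 11, 9, 4]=(0 1 8 3 7 13 4 10 2)(5 12 9)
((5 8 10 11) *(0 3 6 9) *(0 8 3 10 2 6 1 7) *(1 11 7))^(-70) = (0 7 10)(2 9)(3 5 11)(6 8)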